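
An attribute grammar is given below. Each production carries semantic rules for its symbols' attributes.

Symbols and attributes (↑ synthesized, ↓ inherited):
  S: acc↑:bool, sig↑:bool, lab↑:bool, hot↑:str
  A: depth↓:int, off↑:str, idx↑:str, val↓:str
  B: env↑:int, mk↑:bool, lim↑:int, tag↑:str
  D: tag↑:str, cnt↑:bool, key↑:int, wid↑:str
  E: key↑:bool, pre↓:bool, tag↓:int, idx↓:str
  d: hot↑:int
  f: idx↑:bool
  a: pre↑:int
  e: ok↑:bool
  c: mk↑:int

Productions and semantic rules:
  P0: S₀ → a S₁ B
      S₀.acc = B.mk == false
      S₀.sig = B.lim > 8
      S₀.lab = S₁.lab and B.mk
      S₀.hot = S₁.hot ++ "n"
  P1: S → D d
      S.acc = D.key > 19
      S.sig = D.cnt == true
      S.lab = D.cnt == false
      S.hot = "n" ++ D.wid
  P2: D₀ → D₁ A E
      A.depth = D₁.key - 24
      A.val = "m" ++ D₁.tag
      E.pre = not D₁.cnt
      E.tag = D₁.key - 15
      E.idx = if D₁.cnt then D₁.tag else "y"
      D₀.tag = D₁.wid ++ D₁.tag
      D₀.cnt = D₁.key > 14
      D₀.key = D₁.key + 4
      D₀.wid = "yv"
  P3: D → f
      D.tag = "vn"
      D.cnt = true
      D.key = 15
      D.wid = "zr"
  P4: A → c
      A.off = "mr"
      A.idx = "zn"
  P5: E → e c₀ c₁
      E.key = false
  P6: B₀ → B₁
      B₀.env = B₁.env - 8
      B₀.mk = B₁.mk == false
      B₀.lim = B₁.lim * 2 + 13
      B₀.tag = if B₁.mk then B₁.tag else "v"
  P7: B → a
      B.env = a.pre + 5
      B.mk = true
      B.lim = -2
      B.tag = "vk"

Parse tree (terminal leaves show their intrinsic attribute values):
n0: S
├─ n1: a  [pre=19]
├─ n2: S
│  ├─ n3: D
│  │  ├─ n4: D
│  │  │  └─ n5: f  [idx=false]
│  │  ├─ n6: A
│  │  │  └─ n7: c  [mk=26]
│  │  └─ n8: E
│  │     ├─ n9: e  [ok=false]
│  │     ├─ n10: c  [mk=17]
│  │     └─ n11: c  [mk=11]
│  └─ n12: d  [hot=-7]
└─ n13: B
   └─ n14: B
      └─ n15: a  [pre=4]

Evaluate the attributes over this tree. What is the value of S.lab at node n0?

1. n1.pre = 19  [terminal]
2. n5.idx = false  [terminal]
3. n4.tag = "vn"  ["vn"]
4. n4.cnt = true  [true]
5. n4.key = 15  [15]
6. n4.wid = "zr"  ["zr"]
7. n6.depth = -9  [D₁.key - 24]
8. n6.val = "mvn"  ["m" ++ D₁.tag]
9. n7.mk = 26  [terminal]
10. n6.off = "mr"  ["mr"]
11. n6.idx = "zn"  ["zn"]
12. n8.pre = false  [not D₁.cnt]
13. n8.tag = 0  [D₁.key - 15]
14. n8.idx = "vn"  [if D₁.cnt then D₁.tag else "y"]
15. n9.ok = false  [terminal]
16. n10.mk = 17  [terminal]
17. n11.mk = 11  [terminal]
18. n8.key = false  [false]
19. n3.tag = "zrvn"  [D₁.wid ++ D₁.tag]
20. n3.cnt = true  [D₁.key > 14]
21. n3.key = 19  [D₁.key + 4]
22. n3.wid = "yv"  ["yv"]
23. n12.hot = -7  [terminal]
24. n2.acc = false  [D.key > 19]
25. n2.sig = true  [D.cnt == true]
26. n2.lab = false  [D.cnt == false]
27. n2.hot = "nyv"  ["n" ++ D.wid]
28. n15.pre = 4  [terminal]
29. n14.env = 9  [a.pre + 5]
30. n14.mk = true  [true]
31. n14.lim = -2  [-2]
32. n14.tag = "vk"  ["vk"]
33. n13.env = 1  [B₁.env - 8]
34. n13.mk = false  [B₁.mk == false]
35. n13.lim = 9  [B₁.lim * 2 + 13]
36. n13.tag = "vk"  [if B₁.mk then B₁.tag else "v"]
37. n0.acc = true  [B.mk == false]
38. n0.sig = true  [B.lim > 8]
39. n0.lab = false  [S₁.lab and B.mk]
40. n0.hot = "nyvn"  [S₁.hot ++ "n"]

false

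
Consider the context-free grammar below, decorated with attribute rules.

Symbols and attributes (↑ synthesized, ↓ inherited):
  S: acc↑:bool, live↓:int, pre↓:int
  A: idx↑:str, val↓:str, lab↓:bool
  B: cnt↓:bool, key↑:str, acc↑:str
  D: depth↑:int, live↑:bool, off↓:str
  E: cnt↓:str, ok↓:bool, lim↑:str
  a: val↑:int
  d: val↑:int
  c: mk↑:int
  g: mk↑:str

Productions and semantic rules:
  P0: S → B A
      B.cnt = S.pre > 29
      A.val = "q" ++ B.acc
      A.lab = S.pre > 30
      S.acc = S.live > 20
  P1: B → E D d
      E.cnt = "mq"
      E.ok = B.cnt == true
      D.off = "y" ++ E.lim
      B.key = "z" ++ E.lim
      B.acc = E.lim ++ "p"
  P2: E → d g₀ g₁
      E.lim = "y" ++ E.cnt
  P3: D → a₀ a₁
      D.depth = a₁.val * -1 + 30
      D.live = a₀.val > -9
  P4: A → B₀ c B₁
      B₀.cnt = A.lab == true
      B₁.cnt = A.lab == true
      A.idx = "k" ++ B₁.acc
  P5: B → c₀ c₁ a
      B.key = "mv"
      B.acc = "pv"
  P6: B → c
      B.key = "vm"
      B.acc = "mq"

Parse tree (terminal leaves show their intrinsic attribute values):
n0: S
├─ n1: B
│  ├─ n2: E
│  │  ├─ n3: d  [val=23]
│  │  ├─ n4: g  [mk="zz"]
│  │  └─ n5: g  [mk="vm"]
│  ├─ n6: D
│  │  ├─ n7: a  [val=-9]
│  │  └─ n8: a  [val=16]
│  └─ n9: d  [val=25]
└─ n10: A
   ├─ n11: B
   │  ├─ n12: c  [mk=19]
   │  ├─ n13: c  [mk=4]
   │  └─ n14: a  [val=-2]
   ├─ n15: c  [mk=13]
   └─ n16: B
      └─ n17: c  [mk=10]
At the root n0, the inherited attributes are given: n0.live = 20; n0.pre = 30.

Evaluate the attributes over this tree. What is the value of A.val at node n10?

"qymqp"

1. n0.live = 20  [given at root]
2. n0.pre = 30  [given at root]
3. n1.cnt = true  [S.pre > 29]
4. n2.cnt = "mq"  ["mq"]
5. n2.ok = true  [B.cnt == true]
6. n3.val = 23  [terminal]
7. n4.mk = "zz"  [terminal]
8. n5.mk = "vm"  [terminal]
9. n2.lim = "ymq"  ["y" ++ E.cnt]
10. n6.off = "yymq"  ["y" ++ E.lim]
11. n7.val = -9  [terminal]
12. n8.val = 16  [terminal]
13. n6.depth = 14  [a₁.val * -1 + 30]
14. n6.live = false  [a₀.val > -9]
15. n9.val = 25  [terminal]
16. n1.key = "zymq"  ["z" ++ E.lim]
17. n1.acc = "ymqp"  [E.lim ++ "p"]
18. n10.val = "qymqp"  ["q" ++ B.acc]
19. n10.lab = false  [S.pre > 30]
20. n11.cnt = false  [A.lab == true]
21. n12.mk = 19  [terminal]
22. n13.mk = 4  [terminal]
23. n14.val = -2  [terminal]
24. n11.key = "mv"  ["mv"]
25. n11.acc = "pv"  ["pv"]
26. n15.mk = 13  [terminal]
27. n16.cnt = false  [A.lab == true]
28. n17.mk = 10  [terminal]
29. n16.key = "vm"  ["vm"]
30. n16.acc = "mq"  ["mq"]
31. n10.idx = "kmq"  ["k" ++ B₁.acc]
32. n0.acc = false  [S.live > 20]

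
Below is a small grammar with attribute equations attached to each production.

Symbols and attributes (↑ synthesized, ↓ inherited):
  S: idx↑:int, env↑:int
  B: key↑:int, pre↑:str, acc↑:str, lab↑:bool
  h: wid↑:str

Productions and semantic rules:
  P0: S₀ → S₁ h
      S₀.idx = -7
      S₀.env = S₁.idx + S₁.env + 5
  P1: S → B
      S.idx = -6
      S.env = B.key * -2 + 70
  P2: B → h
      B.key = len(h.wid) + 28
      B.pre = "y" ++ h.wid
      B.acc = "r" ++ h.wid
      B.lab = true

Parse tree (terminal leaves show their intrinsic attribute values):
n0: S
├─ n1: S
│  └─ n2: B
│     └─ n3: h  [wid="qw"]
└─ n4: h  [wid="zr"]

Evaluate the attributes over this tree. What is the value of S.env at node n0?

9

1. n3.wid = "qw"  [terminal]
2. n2.key = 30  [len(h.wid) + 28]
3. n2.pre = "yqw"  ["y" ++ h.wid]
4. n2.acc = "rqw"  ["r" ++ h.wid]
5. n2.lab = true  [true]
6. n1.idx = -6  [-6]
7. n1.env = 10  [B.key * -2 + 70]
8. n4.wid = "zr"  [terminal]
9. n0.idx = -7  [-7]
10. n0.env = 9  [S₁.idx + S₁.env + 5]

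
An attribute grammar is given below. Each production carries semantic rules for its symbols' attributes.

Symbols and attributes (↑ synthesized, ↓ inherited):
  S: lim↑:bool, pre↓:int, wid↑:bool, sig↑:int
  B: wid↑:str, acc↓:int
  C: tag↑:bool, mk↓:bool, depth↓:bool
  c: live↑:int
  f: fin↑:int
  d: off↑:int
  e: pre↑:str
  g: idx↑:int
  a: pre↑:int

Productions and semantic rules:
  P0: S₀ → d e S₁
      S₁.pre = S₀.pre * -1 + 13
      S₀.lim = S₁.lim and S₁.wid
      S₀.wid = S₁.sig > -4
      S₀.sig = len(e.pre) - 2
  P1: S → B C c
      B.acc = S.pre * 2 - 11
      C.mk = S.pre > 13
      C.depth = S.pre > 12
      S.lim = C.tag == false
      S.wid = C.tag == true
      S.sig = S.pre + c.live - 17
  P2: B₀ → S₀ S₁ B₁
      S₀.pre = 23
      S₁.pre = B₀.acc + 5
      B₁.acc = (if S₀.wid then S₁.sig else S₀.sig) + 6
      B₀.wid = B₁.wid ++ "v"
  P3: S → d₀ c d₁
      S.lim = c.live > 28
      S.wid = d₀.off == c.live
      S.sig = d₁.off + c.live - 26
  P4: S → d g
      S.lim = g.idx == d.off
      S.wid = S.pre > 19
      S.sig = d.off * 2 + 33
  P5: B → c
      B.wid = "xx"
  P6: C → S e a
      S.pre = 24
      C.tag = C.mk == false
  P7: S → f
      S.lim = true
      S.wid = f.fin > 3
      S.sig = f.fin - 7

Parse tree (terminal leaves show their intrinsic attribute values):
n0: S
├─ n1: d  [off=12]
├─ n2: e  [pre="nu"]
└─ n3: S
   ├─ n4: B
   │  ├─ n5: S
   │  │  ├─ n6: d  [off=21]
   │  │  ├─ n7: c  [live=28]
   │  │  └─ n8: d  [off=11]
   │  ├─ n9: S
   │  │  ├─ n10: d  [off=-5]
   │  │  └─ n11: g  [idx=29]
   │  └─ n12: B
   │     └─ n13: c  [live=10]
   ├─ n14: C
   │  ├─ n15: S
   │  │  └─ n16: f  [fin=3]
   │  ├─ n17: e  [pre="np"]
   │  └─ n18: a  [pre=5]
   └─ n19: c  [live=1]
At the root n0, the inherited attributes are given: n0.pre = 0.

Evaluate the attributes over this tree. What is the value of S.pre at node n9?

20

1. n0.pre = 0  [given at root]
2. n1.off = 12  [terminal]
3. n2.pre = "nu"  [terminal]
4. n3.pre = 13  [S₀.pre * -1 + 13]
5. n4.acc = 15  [S.pre * 2 - 11]
6. n5.pre = 23  [23]
7. n6.off = 21  [terminal]
8. n7.live = 28  [terminal]
9. n8.off = 11  [terminal]
10. n5.lim = false  [c.live > 28]
11. n5.wid = false  [d₀.off == c.live]
12. n5.sig = 13  [d₁.off + c.live - 26]
13. n9.pre = 20  [B₀.acc + 5]
14. n10.off = -5  [terminal]
15. n11.idx = 29  [terminal]
16. n9.lim = false  [g.idx == d.off]
17. n9.wid = true  [S.pre > 19]
18. n9.sig = 23  [d.off * 2 + 33]
19. n12.acc = 19  [(if S₀.wid then S₁.sig else S₀.sig) + 6]
20. n13.live = 10  [terminal]
21. n12.wid = "xx"  ["xx"]
22. n4.wid = "xxv"  [B₁.wid ++ "v"]
23. n14.mk = false  [S.pre > 13]
24. n14.depth = true  [S.pre > 12]
25. n15.pre = 24  [24]
26. n16.fin = 3  [terminal]
27. n15.lim = true  [true]
28. n15.wid = false  [f.fin > 3]
29. n15.sig = -4  [f.fin - 7]
30. n17.pre = "np"  [terminal]
31. n18.pre = 5  [terminal]
32. n14.tag = true  [C.mk == false]
33. n19.live = 1  [terminal]
34. n3.lim = false  [C.tag == false]
35. n3.wid = true  [C.tag == true]
36. n3.sig = -3  [S.pre + c.live - 17]
37. n0.lim = false  [S₁.lim and S₁.wid]
38. n0.wid = true  [S₁.sig > -4]
39. n0.sig = 0  [len(e.pre) - 2]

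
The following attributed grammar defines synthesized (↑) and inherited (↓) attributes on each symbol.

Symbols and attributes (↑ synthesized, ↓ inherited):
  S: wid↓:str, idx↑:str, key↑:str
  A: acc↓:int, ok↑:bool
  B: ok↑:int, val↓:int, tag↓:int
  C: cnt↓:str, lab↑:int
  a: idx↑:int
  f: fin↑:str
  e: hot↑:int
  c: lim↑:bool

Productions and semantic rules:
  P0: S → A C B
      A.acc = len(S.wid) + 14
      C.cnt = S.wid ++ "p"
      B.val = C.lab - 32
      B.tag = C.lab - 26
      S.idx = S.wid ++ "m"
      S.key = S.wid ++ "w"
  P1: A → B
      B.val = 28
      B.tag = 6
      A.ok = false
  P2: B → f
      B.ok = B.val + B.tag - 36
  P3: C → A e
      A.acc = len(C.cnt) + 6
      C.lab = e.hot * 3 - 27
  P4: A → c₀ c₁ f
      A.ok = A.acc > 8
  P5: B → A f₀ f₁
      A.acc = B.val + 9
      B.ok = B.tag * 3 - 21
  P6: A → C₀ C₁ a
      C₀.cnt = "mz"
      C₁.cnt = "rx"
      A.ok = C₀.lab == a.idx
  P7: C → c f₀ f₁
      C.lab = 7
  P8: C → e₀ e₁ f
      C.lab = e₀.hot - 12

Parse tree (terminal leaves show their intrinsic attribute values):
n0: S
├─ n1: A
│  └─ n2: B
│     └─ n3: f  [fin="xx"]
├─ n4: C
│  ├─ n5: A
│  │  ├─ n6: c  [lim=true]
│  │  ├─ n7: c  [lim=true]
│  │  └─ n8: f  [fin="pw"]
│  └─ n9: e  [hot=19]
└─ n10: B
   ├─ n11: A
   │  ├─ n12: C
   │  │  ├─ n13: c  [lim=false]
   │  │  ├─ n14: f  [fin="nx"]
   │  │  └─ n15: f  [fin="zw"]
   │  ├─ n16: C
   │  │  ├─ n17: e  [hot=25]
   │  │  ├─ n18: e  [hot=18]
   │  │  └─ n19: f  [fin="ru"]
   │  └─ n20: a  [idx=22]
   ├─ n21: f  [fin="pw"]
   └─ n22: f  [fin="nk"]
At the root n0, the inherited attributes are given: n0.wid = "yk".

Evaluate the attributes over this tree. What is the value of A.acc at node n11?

1. n0.wid = "yk"  [given at root]
2. n1.acc = 16  [len(S.wid) + 14]
3. n2.val = 28  [28]
4. n2.tag = 6  [6]
5. n3.fin = "xx"  [terminal]
6. n2.ok = -2  [B.val + B.tag - 36]
7. n1.ok = false  [false]
8. n4.cnt = "ykp"  [S.wid ++ "p"]
9. n5.acc = 9  [len(C.cnt) + 6]
10. n6.lim = true  [terminal]
11. n7.lim = true  [terminal]
12. n8.fin = "pw"  [terminal]
13. n5.ok = true  [A.acc > 8]
14. n9.hot = 19  [terminal]
15. n4.lab = 30  [e.hot * 3 - 27]
16. n10.val = -2  [C.lab - 32]
17. n10.tag = 4  [C.lab - 26]
18. n11.acc = 7  [B.val + 9]
19. n12.cnt = "mz"  ["mz"]
20. n13.lim = false  [terminal]
21. n14.fin = "nx"  [terminal]
22. n15.fin = "zw"  [terminal]
23. n12.lab = 7  [7]
24. n16.cnt = "rx"  ["rx"]
25. n17.hot = 25  [terminal]
26. n18.hot = 18  [terminal]
27. n19.fin = "ru"  [terminal]
28. n16.lab = 13  [e₀.hot - 12]
29. n20.idx = 22  [terminal]
30. n11.ok = false  [C₀.lab == a.idx]
31. n21.fin = "pw"  [terminal]
32. n22.fin = "nk"  [terminal]
33. n10.ok = -9  [B.tag * 3 - 21]
34. n0.idx = "ykm"  [S.wid ++ "m"]
35. n0.key = "ykw"  [S.wid ++ "w"]

7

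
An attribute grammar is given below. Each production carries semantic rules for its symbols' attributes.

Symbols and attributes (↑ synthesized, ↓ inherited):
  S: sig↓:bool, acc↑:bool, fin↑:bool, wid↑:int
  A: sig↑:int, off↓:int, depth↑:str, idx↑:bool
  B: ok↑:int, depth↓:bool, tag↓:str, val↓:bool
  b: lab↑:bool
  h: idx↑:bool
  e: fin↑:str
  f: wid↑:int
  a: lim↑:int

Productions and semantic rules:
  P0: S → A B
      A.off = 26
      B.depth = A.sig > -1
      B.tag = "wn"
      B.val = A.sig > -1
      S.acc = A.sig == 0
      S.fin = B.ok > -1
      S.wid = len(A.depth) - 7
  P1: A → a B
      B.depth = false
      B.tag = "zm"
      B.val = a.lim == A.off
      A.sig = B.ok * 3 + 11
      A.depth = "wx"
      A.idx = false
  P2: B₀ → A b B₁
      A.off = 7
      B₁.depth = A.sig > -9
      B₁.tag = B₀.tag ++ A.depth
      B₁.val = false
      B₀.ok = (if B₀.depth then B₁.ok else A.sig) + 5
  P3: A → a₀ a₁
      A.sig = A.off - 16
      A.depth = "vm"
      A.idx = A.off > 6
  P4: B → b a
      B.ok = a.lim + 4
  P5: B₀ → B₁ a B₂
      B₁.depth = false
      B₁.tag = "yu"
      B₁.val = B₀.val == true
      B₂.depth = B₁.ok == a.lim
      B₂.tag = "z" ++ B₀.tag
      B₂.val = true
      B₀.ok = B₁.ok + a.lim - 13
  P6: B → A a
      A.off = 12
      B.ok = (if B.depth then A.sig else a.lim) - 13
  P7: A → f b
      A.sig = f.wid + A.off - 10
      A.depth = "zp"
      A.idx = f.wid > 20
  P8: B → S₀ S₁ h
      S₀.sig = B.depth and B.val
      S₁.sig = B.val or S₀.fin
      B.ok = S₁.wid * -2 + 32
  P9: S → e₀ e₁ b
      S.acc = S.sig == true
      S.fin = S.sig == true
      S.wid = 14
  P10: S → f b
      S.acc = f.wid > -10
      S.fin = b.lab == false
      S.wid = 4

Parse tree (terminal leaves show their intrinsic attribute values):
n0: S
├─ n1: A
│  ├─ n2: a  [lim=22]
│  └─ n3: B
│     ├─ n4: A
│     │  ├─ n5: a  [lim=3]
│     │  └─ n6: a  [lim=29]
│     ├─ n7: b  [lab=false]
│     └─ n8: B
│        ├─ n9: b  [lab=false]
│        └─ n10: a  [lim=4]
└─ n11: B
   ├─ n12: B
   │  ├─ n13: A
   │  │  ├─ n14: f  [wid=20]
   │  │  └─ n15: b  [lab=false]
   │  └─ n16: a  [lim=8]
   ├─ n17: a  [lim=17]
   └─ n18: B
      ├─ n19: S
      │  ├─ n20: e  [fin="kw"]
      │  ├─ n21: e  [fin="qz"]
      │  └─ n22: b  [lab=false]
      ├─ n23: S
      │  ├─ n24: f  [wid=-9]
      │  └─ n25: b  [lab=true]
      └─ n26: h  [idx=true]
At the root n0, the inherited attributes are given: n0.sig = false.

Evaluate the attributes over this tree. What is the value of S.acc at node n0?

false

1. n0.sig = false  [given at root]
2. n1.off = 26  [26]
3. n2.lim = 22  [terminal]
4. n3.depth = false  [false]
5. n3.tag = "zm"  ["zm"]
6. n3.val = false  [a.lim == A.off]
7. n4.off = 7  [7]
8. n5.lim = 3  [terminal]
9. n6.lim = 29  [terminal]
10. n4.sig = -9  [A.off - 16]
11. n4.depth = "vm"  ["vm"]
12. n4.idx = true  [A.off > 6]
13. n7.lab = false  [terminal]
14. n8.depth = false  [A.sig > -9]
15. n8.tag = "zmvm"  [B₀.tag ++ A.depth]
16. n8.val = false  [false]
17. n9.lab = false  [terminal]
18. n10.lim = 4  [terminal]
19. n8.ok = 8  [a.lim + 4]
20. n3.ok = -4  [(if B₀.depth then B₁.ok else A.sig) + 5]
21. n1.sig = -1  [B.ok * 3 + 11]
22. n1.depth = "wx"  ["wx"]
23. n1.idx = false  [false]
24. n11.depth = false  [A.sig > -1]
25. n11.tag = "wn"  ["wn"]
26. n11.val = false  [A.sig > -1]
27. n12.depth = false  [false]
28. n12.tag = "yu"  ["yu"]
29. n12.val = false  [B₀.val == true]
30. n13.off = 12  [12]
31. n14.wid = 20  [terminal]
32. n15.lab = false  [terminal]
33. n13.sig = 22  [f.wid + A.off - 10]
34. n13.depth = "zp"  ["zp"]
35. n13.idx = false  [f.wid > 20]
36. n16.lim = 8  [terminal]
37. n12.ok = -5  [(if B.depth then A.sig else a.lim) - 13]
38. n17.lim = 17  [terminal]
39. n18.depth = false  [B₁.ok == a.lim]
40. n18.tag = "zwn"  ["z" ++ B₀.tag]
41. n18.val = true  [true]
42. n19.sig = false  [B.depth and B.val]
43. n20.fin = "kw"  [terminal]
44. n21.fin = "qz"  [terminal]
45. n22.lab = false  [terminal]
46. n19.acc = false  [S.sig == true]
47. n19.fin = false  [S.sig == true]
48. n19.wid = 14  [14]
49. n23.sig = true  [B.val or S₀.fin]
50. n24.wid = -9  [terminal]
51. n25.lab = true  [terminal]
52. n23.acc = true  [f.wid > -10]
53. n23.fin = false  [b.lab == false]
54. n23.wid = 4  [4]
55. n26.idx = true  [terminal]
56. n18.ok = 24  [S₁.wid * -2 + 32]
57. n11.ok = -1  [B₁.ok + a.lim - 13]
58. n0.acc = false  [A.sig == 0]
59. n0.fin = false  [B.ok > -1]
60. n0.wid = -5  [len(A.depth) - 7]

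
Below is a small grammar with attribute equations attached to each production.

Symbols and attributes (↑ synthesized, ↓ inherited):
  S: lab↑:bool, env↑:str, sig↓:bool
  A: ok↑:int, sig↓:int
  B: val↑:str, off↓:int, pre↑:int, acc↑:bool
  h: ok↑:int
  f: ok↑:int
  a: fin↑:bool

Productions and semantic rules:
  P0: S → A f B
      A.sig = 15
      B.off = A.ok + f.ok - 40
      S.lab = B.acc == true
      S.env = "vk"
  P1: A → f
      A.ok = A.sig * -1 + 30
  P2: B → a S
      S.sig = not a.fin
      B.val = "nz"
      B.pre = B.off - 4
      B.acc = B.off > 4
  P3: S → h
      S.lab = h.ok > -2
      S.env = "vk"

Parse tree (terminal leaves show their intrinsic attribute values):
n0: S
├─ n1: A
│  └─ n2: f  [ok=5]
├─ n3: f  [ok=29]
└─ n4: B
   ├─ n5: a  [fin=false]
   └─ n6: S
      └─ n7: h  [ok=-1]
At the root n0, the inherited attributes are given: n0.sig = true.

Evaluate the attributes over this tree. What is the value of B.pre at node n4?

0

1. n0.sig = true  [given at root]
2. n1.sig = 15  [15]
3. n2.ok = 5  [terminal]
4. n1.ok = 15  [A.sig * -1 + 30]
5. n3.ok = 29  [terminal]
6. n4.off = 4  [A.ok + f.ok - 40]
7. n5.fin = false  [terminal]
8. n6.sig = true  [not a.fin]
9. n7.ok = -1  [terminal]
10. n6.lab = true  [h.ok > -2]
11. n6.env = "vk"  ["vk"]
12. n4.val = "nz"  ["nz"]
13. n4.pre = 0  [B.off - 4]
14. n4.acc = false  [B.off > 4]
15. n0.lab = false  [B.acc == true]
16. n0.env = "vk"  ["vk"]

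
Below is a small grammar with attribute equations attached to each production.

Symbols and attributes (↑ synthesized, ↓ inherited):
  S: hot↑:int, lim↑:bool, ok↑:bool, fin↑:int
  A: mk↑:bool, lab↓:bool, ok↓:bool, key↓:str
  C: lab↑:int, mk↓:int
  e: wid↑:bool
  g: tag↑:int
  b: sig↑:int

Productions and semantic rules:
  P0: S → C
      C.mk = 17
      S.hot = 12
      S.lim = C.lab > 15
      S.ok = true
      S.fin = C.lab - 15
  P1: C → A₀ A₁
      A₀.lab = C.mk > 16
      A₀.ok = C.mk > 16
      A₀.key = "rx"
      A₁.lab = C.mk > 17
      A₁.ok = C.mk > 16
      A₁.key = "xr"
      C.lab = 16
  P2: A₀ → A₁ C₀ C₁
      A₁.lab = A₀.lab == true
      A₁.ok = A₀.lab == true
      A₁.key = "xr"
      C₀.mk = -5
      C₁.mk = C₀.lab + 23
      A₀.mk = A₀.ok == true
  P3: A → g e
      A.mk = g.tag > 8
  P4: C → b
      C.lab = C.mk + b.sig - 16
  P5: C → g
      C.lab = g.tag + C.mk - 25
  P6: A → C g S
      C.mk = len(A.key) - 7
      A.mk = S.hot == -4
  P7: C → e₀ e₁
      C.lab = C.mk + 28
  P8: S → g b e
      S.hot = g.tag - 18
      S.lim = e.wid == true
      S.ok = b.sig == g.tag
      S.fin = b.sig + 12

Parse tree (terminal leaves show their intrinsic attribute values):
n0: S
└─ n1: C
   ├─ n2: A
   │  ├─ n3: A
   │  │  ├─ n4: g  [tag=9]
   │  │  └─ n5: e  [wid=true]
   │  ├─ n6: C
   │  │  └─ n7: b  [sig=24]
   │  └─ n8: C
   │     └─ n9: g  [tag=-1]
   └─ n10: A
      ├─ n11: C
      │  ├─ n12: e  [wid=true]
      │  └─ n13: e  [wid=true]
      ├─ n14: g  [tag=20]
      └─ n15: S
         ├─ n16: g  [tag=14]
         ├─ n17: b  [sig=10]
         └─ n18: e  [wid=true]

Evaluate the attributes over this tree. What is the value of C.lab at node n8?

1. n1.mk = 17  [17]
2. n2.lab = true  [C.mk > 16]
3. n2.ok = true  [C.mk > 16]
4. n2.key = "rx"  ["rx"]
5. n3.lab = true  [A₀.lab == true]
6. n3.ok = true  [A₀.lab == true]
7. n3.key = "xr"  ["xr"]
8. n4.tag = 9  [terminal]
9. n5.wid = true  [terminal]
10. n3.mk = true  [g.tag > 8]
11. n6.mk = -5  [-5]
12. n7.sig = 24  [terminal]
13. n6.lab = 3  [C.mk + b.sig - 16]
14. n8.mk = 26  [C₀.lab + 23]
15. n9.tag = -1  [terminal]
16. n8.lab = 0  [g.tag + C.mk - 25]
17. n2.mk = true  [A₀.ok == true]
18. n10.lab = false  [C.mk > 17]
19. n10.ok = true  [C.mk > 16]
20. n10.key = "xr"  ["xr"]
21. n11.mk = -5  [len(A.key) - 7]
22. n12.wid = true  [terminal]
23. n13.wid = true  [terminal]
24. n11.lab = 23  [C.mk + 28]
25. n14.tag = 20  [terminal]
26. n16.tag = 14  [terminal]
27. n17.sig = 10  [terminal]
28. n18.wid = true  [terminal]
29. n15.hot = -4  [g.tag - 18]
30. n15.lim = true  [e.wid == true]
31. n15.ok = false  [b.sig == g.tag]
32. n15.fin = 22  [b.sig + 12]
33. n10.mk = true  [S.hot == -4]
34. n1.lab = 16  [16]
35. n0.hot = 12  [12]
36. n0.lim = true  [C.lab > 15]
37. n0.ok = true  [true]
38. n0.fin = 1  [C.lab - 15]

0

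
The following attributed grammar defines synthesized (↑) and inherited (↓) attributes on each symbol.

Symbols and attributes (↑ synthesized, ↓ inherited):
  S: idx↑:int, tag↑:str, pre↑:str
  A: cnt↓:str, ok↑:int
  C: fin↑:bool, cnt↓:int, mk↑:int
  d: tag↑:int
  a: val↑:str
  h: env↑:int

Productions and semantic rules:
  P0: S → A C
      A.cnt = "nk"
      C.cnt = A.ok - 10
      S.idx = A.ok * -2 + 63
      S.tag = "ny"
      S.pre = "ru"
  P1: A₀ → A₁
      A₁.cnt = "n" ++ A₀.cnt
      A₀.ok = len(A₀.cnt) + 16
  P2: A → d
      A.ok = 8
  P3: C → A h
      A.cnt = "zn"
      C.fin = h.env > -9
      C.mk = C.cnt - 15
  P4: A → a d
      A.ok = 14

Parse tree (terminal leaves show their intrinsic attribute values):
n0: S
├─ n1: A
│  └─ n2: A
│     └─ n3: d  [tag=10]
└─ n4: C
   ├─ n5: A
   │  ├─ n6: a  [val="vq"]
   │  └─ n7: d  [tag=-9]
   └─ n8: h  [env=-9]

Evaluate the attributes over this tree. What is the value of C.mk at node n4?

1. n1.cnt = "nk"  ["nk"]
2. n2.cnt = "nnk"  ["n" ++ A₀.cnt]
3. n3.tag = 10  [terminal]
4. n2.ok = 8  [8]
5. n1.ok = 18  [len(A₀.cnt) + 16]
6. n4.cnt = 8  [A.ok - 10]
7. n5.cnt = "zn"  ["zn"]
8. n6.val = "vq"  [terminal]
9. n7.tag = -9  [terminal]
10. n5.ok = 14  [14]
11. n8.env = -9  [terminal]
12. n4.fin = false  [h.env > -9]
13. n4.mk = -7  [C.cnt - 15]
14. n0.idx = 27  [A.ok * -2 + 63]
15. n0.tag = "ny"  ["ny"]
16. n0.pre = "ru"  ["ru"]

-7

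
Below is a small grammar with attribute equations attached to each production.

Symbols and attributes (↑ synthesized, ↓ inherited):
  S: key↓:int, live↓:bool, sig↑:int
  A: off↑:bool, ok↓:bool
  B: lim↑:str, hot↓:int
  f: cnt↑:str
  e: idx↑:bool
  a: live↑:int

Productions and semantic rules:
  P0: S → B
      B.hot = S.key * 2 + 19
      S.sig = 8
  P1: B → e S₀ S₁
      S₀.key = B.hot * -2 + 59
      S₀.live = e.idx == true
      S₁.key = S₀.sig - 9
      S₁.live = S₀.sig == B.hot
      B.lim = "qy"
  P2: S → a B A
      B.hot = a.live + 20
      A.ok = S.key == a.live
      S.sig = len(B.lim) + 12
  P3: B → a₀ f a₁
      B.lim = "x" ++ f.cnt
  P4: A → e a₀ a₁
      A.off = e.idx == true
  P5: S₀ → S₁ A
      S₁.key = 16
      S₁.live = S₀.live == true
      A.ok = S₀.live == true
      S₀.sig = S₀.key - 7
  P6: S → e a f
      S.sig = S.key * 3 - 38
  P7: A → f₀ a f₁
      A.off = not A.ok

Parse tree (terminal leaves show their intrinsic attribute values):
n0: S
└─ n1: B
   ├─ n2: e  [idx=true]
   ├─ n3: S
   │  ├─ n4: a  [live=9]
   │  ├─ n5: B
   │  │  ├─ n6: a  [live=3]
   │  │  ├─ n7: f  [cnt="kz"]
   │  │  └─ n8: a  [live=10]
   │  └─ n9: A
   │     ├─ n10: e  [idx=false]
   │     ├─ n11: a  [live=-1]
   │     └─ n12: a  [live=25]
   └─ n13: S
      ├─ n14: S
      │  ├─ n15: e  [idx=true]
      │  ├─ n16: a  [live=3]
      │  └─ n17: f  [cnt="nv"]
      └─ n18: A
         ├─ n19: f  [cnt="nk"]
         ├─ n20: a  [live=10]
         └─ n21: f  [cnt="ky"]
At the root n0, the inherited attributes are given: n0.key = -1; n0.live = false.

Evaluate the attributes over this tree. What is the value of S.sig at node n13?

1. n0.key = -1  [given at root]
2. n0.live = false  [given at root]
3. n1.hot = 17  [S.key * 2 + 19]
4. n2.idx = true  [terminal]
5. n3.key = 25  [B.hot * -2 + 59]
6. n3.live = true  [e.idx == true]
7. n4.live = 9  [terminal]
8. n5.hot = 29  [a.live + 20]
9. n6.live = 3  [terminal]
10. n7.cnt = "kz"  [terminal]
11. n8.live = 10  [terminal]
12. n5.lim = "xkz"  ["x" ++ f.cnt]
13. n9.ok = false  [S.key == a.live]
14. n10.idx = false  [terminal]
15. n11.live = -1  [terminal]
16. n12.live = 25  [terminal]
17. n9.off = false  [e.idx == true]
18. n3.sig = 15  [len(B.lim) + 12]
19. n13.key = 6  [S₀.sig - 9]
20. n13.live = false  [S₀.sig == B.hot]
21. n14.key = 16  [16]
22. n14.live = false  [S₀.live == true]
23. n15.idx = true  [terminal]
24. n16.live = 3  [terminal]
25. n17.cnt = "nv"  [terminal]
26. n14.sig = 10  [S.key * 3 - 38]
27. n18.ok = false  [S₀.live == true]
28. n19.cnt = "nk"  [terminal]
29. n20.live = 10  [terminal]
30. n21.cnt = "ky"  [terminal]
31. n18.off = true  [not A.ok]
32. n13.sig = -1  [S₀.key - 7]
33. n1.lim = "qy"  ["qy"]
34. n0.sig = 8  [8]

-1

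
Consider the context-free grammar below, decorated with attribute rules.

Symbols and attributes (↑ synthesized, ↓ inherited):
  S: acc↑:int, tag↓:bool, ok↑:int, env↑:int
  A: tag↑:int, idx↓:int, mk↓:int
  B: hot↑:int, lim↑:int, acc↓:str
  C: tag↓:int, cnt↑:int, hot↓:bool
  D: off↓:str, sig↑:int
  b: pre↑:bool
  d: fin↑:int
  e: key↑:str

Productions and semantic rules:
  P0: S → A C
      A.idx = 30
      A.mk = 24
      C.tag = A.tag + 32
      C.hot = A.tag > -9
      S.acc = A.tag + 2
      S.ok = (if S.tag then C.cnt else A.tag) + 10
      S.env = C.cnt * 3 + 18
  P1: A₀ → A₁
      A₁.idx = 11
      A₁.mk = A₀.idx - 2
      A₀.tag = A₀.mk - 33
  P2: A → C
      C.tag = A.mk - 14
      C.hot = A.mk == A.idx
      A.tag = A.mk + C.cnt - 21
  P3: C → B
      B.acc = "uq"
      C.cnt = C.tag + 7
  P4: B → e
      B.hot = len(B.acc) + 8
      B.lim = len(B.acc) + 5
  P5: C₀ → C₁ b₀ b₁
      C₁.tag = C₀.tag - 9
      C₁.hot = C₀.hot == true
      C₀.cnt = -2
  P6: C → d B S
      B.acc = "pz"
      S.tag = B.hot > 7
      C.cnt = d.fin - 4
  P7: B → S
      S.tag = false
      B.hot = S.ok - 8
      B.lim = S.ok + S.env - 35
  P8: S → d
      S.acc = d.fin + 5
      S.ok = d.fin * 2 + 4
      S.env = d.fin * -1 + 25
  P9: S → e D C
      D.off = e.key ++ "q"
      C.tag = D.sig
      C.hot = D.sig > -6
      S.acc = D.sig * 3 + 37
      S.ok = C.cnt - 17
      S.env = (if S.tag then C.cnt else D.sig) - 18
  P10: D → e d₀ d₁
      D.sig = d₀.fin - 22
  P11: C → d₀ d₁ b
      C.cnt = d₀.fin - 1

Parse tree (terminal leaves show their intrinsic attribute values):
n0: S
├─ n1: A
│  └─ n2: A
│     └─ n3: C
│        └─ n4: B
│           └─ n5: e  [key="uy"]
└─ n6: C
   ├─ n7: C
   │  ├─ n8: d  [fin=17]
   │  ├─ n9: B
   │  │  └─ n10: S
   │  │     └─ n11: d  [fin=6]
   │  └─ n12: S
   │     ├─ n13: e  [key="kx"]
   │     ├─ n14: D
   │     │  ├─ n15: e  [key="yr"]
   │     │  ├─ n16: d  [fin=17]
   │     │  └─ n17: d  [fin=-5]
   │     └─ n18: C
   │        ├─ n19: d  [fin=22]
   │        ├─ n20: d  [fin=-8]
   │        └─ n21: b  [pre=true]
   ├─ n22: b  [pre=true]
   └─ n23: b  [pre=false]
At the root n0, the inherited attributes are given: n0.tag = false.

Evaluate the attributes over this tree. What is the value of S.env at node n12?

1. n0.tag = false  [given at root]
2. n1.idx = 30  [30]
3. n1.mk = 24  [24]
4. n2.idx = 11  [11]
5. n2.mk = 28  [A₀.idx - 2]
6. n3.tag = 14  [A.mk - 14]
7. n3.hot = false  [A.mk == A.idx]
8. n4.acc = "uq"  ["uq"]
9. n5.key = "uy"  [terminal]
10. n4.hot = 10  [len(B.acc) + 8]
11. n4.lim = 7  [len(B.acc) + 5]
12. n3.cnt = 21  [C.tag + 7]
13. n2.tag = 28  [A.mk + C.cnt - 21]
14. n1.tag = -9  [A₀.mk - 33]
15. n6.tag = 23  [A.tag + 32]
16. n6.hot = false  [A.tag > -9]
17. n7.tag = 14  [C₀.tag - 9]
18. n7.hot = false  [C₀.hot == true]
19. n8.fin = 17  [terminal]
20. n9.acc = "pz"  ["pz"]
21. n10.tag = false  [false]
22. n11.fin = 6  [terminal]
23. n10.acc = 11  [d.fin + 5]
24. n10.ok = 16  [d.fin * 2 + 4]
25. n10.env = 19  [d.fin * -1 + 25]
26. n9.hot = 8  [S.ok - 8]
27. n9.lim = 0  [S.ok + S.env - 35]
28. n12.tag = true  [B.hot > 7]
29. n13.key = "kx"  [terminal]
30. n14.off = "kxq"  [e.key ++ "q"]
31. n15.key = "yr"  [terminal]
32. n16.fin = 17  [terminal]
33. n17.fin = -5  [terminal]
34. n14.sig = -5  [d₀.fin - 22]
35. n18.tag = -5  [D.sig]
36. n18.hot = true  [D.sig > -6]
37. n19.fin = 22  [terminal]
38. n20.fin = -8  [terminal]
39. n21.pre = true  [terminal]
40. n18.cnt = 21  [d₀.fin - 1]
41. n12.acc = 22  [D.sig * 3 + 37]
42. n12.ok = 4  [C.cnt - 17]
43. n12.env = 3  [(if S.tag then C.cnt else D.sig) - 18]
44. n7.cnt = 13  [d.fin - 4]
45. n22.pre = true  [terminal]
46. n23.pre = false  [terminal]
47. n6.cnt = -2  [-2]
48. n0.acc = -7  [A.tag + 2]
49. n0.ok = 1  [(if S.tag then C.cnt else A.tag) + 10]
50. n0.env = 12  [C.cnt * 3 + 18]

3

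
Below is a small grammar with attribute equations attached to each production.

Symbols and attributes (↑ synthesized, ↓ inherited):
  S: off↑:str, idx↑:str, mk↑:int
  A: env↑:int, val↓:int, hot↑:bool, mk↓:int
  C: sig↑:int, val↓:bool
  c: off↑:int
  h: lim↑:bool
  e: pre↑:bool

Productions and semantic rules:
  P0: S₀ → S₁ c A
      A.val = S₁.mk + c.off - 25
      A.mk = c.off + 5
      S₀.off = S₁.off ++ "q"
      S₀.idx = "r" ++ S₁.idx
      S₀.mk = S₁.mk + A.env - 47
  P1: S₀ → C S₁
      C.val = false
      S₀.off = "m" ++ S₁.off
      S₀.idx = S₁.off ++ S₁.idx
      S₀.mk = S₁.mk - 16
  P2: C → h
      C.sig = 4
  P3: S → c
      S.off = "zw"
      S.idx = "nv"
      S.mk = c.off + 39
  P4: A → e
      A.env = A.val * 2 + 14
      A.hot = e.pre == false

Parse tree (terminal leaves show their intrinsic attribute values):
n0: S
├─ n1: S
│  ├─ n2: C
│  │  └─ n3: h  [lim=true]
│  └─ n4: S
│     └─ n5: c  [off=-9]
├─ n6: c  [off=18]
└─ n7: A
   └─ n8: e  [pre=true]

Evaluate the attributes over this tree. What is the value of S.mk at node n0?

-5

1. n2.val = false  [false]
2. n3.lim = true  [terminal]
3. n2.sig = 4  [4]
4. n5.off = -9  [terminal]
5. n4.off = "zw"  ["zw"]
6. n4.idx = "nv"  ["nv"]
7. n4.mk = 30  [c.off + 39]
8. n1.off = "mzw"  ["m" ++ S₁.off]
9. n1.idx = "zwnv"  [S₁.off ++ S₁.idx]
10. n1.mk = 14  [S₁.mk - 16]
11. n6.off = 18  [terminal]
12. n7.val = 7  [S₁.mk + c.off - 25]
13. n7.mk = 23  [c.off + 5]
14. n8.pre = true  [terminal]
15. n7.env = 28  [A.val * 2 + 14]
16. n7.hot = false  [e.pre == false]
17. n0.off = "mzwq"  [S₁.off ++ "q"]
18. n0.idx = "rzwnv"  ["r" ++ S₁.idx]
19. n0.mk = -5  [S₁.mk + A.env - 47]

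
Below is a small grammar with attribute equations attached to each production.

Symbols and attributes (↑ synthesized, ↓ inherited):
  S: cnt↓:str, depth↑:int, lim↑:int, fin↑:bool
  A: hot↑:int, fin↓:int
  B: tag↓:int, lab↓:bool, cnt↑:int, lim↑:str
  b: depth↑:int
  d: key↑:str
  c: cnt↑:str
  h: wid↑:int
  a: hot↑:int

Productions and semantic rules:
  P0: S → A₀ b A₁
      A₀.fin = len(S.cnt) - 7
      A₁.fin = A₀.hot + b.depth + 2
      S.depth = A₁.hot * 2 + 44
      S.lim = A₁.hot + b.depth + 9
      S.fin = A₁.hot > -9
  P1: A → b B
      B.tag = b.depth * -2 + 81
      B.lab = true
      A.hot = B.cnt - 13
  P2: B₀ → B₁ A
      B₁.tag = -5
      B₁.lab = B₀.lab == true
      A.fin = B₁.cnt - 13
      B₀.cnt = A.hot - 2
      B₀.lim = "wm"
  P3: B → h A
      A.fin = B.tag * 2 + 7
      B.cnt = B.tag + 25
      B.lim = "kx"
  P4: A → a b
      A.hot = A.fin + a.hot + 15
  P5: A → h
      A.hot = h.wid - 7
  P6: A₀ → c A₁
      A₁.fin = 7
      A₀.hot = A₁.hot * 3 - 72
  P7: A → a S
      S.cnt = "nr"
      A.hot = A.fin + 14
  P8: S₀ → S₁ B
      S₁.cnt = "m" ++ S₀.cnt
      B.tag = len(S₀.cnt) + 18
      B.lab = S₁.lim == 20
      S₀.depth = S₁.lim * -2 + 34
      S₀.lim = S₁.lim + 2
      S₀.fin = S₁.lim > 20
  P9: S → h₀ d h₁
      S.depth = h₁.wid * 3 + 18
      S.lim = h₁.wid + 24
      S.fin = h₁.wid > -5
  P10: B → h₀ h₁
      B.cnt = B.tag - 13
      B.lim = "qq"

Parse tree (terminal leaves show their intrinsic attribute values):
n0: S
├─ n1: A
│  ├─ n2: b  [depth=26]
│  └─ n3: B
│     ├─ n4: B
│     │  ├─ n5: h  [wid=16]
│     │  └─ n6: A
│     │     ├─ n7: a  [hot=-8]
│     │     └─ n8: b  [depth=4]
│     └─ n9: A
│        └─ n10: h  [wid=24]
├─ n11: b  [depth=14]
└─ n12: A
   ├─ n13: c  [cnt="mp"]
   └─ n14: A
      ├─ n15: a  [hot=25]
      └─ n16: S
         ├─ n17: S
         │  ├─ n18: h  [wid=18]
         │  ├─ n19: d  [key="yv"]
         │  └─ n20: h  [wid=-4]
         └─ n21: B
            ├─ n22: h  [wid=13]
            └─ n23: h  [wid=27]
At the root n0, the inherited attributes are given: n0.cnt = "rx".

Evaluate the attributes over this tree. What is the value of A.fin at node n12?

18

1. n0.cnt = "rx"  [given at root]
2. n1.fin = -5  [len(S.cnt) - 7]
3. n2.depth = 26  [terminal]
4. n3.tag = 29  [b.depth * -2 + 81]
5. n3.lab = true  [true]
6. n4.tag = -5  [-5]
7. n4.lab = true  [B₀.lab == true]
8. n5.wid = 16  [terminal]
9. n6.fin = -3  [B.tag * 2 + 7]
10. n7.hot = -8  [terminal]
11. n8.depth = 4  [terminal]
12. n6.hot = 4  [A.fin + a.hot + 15]
13. n4.cnt = 20  [B.tag + 25]
14. n4.lim = "kx"  ["kx"]
15. n9.fin = 7  [B₁.cnt - 13]
16. n10.wid = 24  [terminal]
17. n9.hot = 17  [h.wid - 7]
18. n3.cnt = 15  [A.hot - 2]
19. n3.lim = "wm"  ["wm"]
20. n1.hot = 2  [B.cnt - 13]
21. n11.depth = 14  [terminal]
22. n12.fin = 18  [A₀.hot + b.depth + 2]
23. n13.cnt = "mp"  [terminal]
24. n14.fin = 7  [7]
25. n15.hot = 25  [terminal]
26. n16.cnt = "nr"  ["nr"]
27. n17.cnt = "mnr"  ["m" ++ S₀.cnt]
28. n18.wid = 18  [terminal]
29. n19.key = "yv"  [terminal]
30. n20.wid = -4  [terminal]
31. n17.depth = 6  [h₁.wid * 3 + 18]
32. n17.lim = 20  [h₁.wid + 24]
33. n17.fin = true  [h₁.wid > -5]
34. n21.tag = 20  [len(S₀.cnt) + 18]
35. n21.lab = true  [S₁.lim == 20]
36. n22.wid = 13  [terminal]
37. n23.wid = 27  [terminal]
38. n21.cnt = 7  [B.tag - 13]
39. n21.lim = "qq"  ["qq"]
40. n16.depth = -6  [S₁.lim * -2 + 34]
41. n16.lim = 22  [S₁.lim + 2]
42. n16.fin = false  [S₁.lim > 20]
43. n14.hot = 21  [A.fin + 14]
44. n12.hot = -9  [A₁.hot * 3 - 72]
45. n0.depth = 26  [A₁.hot * 2 + 44]
46. n0.lim = 14  [A₁.hot + b.depth + 9]
47. n0.fin = false  [A₁.hot > -9]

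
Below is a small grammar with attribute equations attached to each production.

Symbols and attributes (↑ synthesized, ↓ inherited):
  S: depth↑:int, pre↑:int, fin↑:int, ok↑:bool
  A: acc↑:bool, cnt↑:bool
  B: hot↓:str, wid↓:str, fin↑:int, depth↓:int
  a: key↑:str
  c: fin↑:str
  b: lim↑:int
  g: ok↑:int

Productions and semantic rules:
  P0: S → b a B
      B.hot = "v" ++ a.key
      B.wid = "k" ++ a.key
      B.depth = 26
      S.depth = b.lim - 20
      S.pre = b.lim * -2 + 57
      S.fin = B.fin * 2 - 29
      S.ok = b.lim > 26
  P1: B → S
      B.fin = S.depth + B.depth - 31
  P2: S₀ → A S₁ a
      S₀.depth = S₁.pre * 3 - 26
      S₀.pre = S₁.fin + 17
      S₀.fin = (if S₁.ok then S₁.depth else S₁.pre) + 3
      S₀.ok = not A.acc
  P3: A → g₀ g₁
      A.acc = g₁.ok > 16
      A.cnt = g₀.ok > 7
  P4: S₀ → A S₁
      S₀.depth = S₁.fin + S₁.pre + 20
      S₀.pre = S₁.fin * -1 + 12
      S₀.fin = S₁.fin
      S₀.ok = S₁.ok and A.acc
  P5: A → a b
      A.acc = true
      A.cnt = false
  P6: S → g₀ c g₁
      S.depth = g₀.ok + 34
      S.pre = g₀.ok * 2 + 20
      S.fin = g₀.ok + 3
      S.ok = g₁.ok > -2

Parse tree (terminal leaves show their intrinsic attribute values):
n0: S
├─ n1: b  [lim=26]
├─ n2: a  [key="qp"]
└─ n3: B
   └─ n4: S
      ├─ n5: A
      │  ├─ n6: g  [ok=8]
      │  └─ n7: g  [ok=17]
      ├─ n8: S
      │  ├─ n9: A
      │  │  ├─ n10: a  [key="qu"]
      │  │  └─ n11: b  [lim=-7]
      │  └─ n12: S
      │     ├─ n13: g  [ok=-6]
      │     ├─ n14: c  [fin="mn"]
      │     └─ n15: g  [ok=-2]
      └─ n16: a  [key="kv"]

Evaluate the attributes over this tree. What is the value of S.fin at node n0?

1. n1.lim = 26  [terminal]
2. n2.key = "qp"  [terminal]
3. n3.hot = "vqp"  ["v" ++ a.key]
4. n3.wid = "kqp"  ["k" ++ a.key]
5. n3.depth = 26  [26]
6. n6.ok = 8  [terminal]
7. n7.ok = 17  [terminal]
8. n5.acc = true  [g₁.ok > 16]
9. n5.cnt = true  [g₀.ok > 7]
10. n10.key = "qu"  [terminal]
11. n11.lim = -7  [terminal]
12. n9.acc = true  [true]
13. n9.cnt = false  [false]
14. n13.ok = -6  [terminal]
15. n14.fin = "mn"  [terminal]
16. n15.ok = -2  [terminal]
17. n12.depth = 28  [g₀.ok + 34]
18. n12.pre = 8  [g₀.ok * 2 + 20]
19. n12.fin = -3  [g₀.ok + 3]
20. n12.ok = false  [g₁.ok > -2]
21. n8.depth = 25  [S₁.fin + S₁.pre + 20]
22. n8.pre = 15  [S₁.fin * -1 + 12]
23. n8.fin = -3  [S₁.fin]
24. n8.ok = false  [S₁.ok and A.acc]
25. n16.key = "kv"  [terminal]
26. n4.depth = 19  [S₁.pre * 3 - 26]
27. n4.pre = 14  [S₁.fin + 17]
28. n4.fin = 18  [(if S₁.ok then S₁.depth else S₁.pre) + 3]
29. n4.ok = false  [not A.acc]
30. n3.fin = 14  [S.depth + B.depth - 31]
31. n0.depth = 6  [b.lim - 20]
32. n0.pre = 5  [b.lim * -2 + 57]
33. n0.fin = -1  [B.fin * 2 - 29]
34. n0.ok = false  [b.lim > 26]

-1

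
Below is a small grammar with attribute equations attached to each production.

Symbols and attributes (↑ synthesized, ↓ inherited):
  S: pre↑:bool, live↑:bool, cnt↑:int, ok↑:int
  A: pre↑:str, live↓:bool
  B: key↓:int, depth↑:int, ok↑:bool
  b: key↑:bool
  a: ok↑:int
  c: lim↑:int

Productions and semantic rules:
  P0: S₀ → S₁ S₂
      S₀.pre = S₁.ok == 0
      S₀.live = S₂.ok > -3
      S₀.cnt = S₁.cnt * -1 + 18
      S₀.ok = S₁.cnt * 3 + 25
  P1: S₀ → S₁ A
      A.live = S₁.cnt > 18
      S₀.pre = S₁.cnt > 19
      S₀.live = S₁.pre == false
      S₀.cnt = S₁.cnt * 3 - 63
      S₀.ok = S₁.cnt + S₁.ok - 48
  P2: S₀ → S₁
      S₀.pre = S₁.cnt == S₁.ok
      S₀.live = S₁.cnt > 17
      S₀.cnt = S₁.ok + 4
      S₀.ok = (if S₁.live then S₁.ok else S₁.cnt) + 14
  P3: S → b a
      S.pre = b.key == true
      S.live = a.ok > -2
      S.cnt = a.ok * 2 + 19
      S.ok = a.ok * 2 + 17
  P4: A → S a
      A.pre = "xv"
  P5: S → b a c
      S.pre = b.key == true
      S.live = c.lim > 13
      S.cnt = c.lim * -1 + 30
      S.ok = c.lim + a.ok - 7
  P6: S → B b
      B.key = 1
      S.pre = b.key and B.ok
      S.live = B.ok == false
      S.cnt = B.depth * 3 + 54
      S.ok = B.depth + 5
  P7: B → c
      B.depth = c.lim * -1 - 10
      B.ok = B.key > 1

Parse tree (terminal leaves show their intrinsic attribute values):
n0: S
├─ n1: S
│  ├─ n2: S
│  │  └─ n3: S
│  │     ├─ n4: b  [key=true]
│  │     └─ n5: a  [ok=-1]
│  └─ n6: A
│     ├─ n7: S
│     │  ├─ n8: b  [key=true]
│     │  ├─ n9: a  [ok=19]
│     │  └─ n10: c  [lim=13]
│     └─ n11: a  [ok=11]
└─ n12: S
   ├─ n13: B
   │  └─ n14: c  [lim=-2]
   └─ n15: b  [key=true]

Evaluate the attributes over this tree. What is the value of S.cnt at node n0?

1. n4.key = true  [terminal]
2. n5.ok = -1  [terminal]
3. n3.pre = true  [b.key == true]
4. n3.live = true  [a.ok > -2]
5. n3.cnt = 17  [a.ok * 2 + 19]
6. n3.ok = 15  [a.ok * 2 + 17]
7. n2.pre = false  [S₁.cnt == S₁.ok]
8. n2.live = false  [S₁.cnt > 17]
9. n2.cnt = 19  [S₁.ok + 4]
10. n2.ok = 29  [(if S₁.live then S₁.ok else S₁.cnt) + 14]
11. n6.live = true  [S₁.cnt > 18]
12. n8.key = true  [terminal]
13. n9.ok = 19  [terminal]
14. n10.lim = 13  [terminal]
15. n7.pre = true  [b.key == true]
16. n7.live = false  [c.lim > 13]
17. n7.cnt = 17  [c.lim * -1 + 30]
18. n7.ok = 25  [c.lim + a.ok - 7]
19. n11.ok = 11  [terminal]
20. n6.pre = "xv"  ["xv"]
21. n1.pre = false  [S₁.cnt > 19]
22. n1.live = true  [S₁.pre == false]
23. n1.cnt = -6  [S₁.cnt * 3 - 63]
24. n1.ok = 0  [S₁.cnt + S₁.ok - 48]
25. n13.key = 1  [1]
26. n14.lim = -2  [terminal]
27. n13.depth = -8  [c.lim * -1 - 10]
28. n13.ok = false  [B.key > 1]
29. n15.key = true  [terminal]
30. n12.pre = false  [b.key and B.ok]
31. n12.live = true  [B.ok == false]
32. n12.cnt = 30  [B.depth * 3 + 54]
33. n12.ok = -3  [B.depth + 5]
34. n0.pre = true  [S₁.ok == 0]
35. n0.live = false  [S₂.ok > -3]
36. n0.cnt = 24  [S₁.cnt * -1 + 18]
37. n0.ok = 7  [S₁.cnt * 3 + 25]

24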